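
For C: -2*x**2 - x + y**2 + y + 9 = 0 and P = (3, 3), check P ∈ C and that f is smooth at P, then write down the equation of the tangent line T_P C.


Tangent line at P: -13*x + 7*y + 18 = 0.

Step 1: f(3, 3) = 0, so P lies on C.
Step 2: partial derivatives
  f_x(x, y) = -4*x - 1, f_y(x, y) = 2*y + 1.
  f_x(P) = -13, f_y(P) = 7 (gradient nonzero, so P is smooth).
Step 3: tangent line at P: -13·(x − 3) + 7·(y − 3) = 0.
Expanding: -13*x + 7*y + 18 = 0.


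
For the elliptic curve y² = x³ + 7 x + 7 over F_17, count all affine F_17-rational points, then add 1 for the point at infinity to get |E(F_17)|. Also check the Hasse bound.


Affine points = {(1, 7), (1, 10), (3, 2), (3, 15), (7, 5), (7, 12), (9, 0), (11, 2), (11, 15), (12, 0), (13, 0), (15, 6), (15, 11), (16, 4), (16, 13)}; affine count = 15; |E(F_17)| = 16.

Discriminant check: Δ ∝ 4a³ + 27b² = 4·7³ + 27·7² = 4·343 + 27·49 ≡ 9 (mod 17). Nonzero ⇒ E is nonsingular.
For each x ∈ F_17, compute rhs = x³ + 7·x + 7 mod 17, then count y ∈ F_17 with y² ≡ rhs.
  x = 0: rhs = 7, matching y values: none (0 points).
  x = 1: rhs = 15, matching y values: 7, 10 (2 points).
  x = 2: rhs = 12, matching y values: none (0 points).
  x = 3: rhs = 4, matching y values: 2, 15 (2 points).
  x = 4: rhs = 14, matching y values: none (0 points).
  x = 5: rhs = 14, matching y values: none (0 points).
  x = 6: rhs = 10, matching y values: none (0 points).
  x = 7: rhs = 8, matching y values: 5, 12 (2 points).
  x = 8: rhs = 14, matching y values: none (0 points).
  x = 9: rhs = 0, matching y values: 0 (1 points).
  x = 10: rhs = 6, matching y values: none (0 points).
  x = 11: rhs = 4, matching y values: 2, 15 (2 points).
  x = 12: rhs = 0, matching y values: 0 (1 points).
  x = 13: rhs = 0, matching y values: 0 (1 points).
  x = 14: rhs = 10, matching y values: none (0 points).
  x = 15: rhs = 2, matching y values: 6, 11 (2 points).
  x = 16: rhs = 16, matching y values: 4, 13 (2 points).
Total affine count: 15.
Full point count |E(F_17)| = 15 + 1 = 16.
Hasse bound: |16 − (17+1)| = |-2| = 2 ≤ 2√17 ≈ 8.2462 ✓.


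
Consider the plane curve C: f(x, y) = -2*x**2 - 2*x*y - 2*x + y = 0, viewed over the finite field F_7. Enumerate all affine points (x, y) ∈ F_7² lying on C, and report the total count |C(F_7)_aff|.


Affine F_7-points: {(0, 0), (1, 3), (2, 3), (3, 5), (5, 5), (6, 0)}; count = 6.

For each of the 49 pairs (x, y) ∈ F_7², evaluate f(x, y) mod 7. Record the zeros.
  x = 0: [0↦0, 1↦1, 2↦2, 3↦3, 4↦4, 5↦5, 6↦6]  zeros at y ∈ {0}
  x = 1: [0↦3, 1↦2, 2↦1, 3↦0, 4↦6, 5↦5, 6↦4]  zeros at y ∈ {3}
  x = 2: [0↦2, 1↦6, 2↦3, 3↦0, 4↦4, 5↦1, 6↦5]  zeros at y ∈ {3}
  x = 3: [0↦4, 1↦6, 2↦1, 3↦3, 4↦5, 5↦0, 6↦2]  zeros at y ∈ {5}
  x = 4: [0↦2, 1↦2, 2↦2, 3↦2, 4↦2, 5↦2, 6↦2]  zeros at y ∈ ∅
  x = 5: [0↦3, 1↦1, 2↦6, 3↦4, 4↦2, 5↦0, 6↦5]  zeros at y ∈ {5}
  x = 6: [0↦0, 1↦3, 2↦6, 3↦2, 4↦5, 5↦1, 6↦4]  zeros at y ∈ {0}
Collecting zeros: affine points = {(0, 0), (1, 3), (2, 3), (3, 5), (5, 5), (6, 0)}.
Total count |C(F_7)_aff| = 6.


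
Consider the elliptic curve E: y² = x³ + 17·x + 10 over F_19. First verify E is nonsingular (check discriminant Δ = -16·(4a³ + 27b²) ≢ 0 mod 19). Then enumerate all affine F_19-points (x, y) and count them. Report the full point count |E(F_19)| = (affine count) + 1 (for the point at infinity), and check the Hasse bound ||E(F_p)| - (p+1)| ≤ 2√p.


Affine points = {(1, 3), (1, 16), (4, 3), (4, 16), (5, 7), (5, 12), (6, 9), (6, 10), (7, 4), (7, 15), (12, 2), (12, 17), (14, 3), (14, 16), (15, 7), (15, 12), (17, 5), (17, 14), (18, 7), (18, 12)}; affine count = 20; |E(F_19)| = 21.

Discriminant check: Δ ∝ 4a³ + 27b² = 4·17³ + 27·10² = 4·4913 + 27·100 ≡ 8 (mod 19). Nonzero ⇒ E is nonsingular.
For each x ∈ F_19, compute rhs = x³ + 17·x + 10 mod 19, then count y ∈ F_19 with y² ≡ rhs.
  x = 0: rhs = 10, matching y values: none (0 points).
  x = 1: rhs = 9, matching y values: 3, 16 (2 points).
  x = 2: rhs = 14, matching y values: none (0 points).
  x = 3: rhs = 12, matching y values: none (0 points).
  x = 4: rhs = 9, matching y values: 3, 16 (2 points).
  x = 5: rhs = 11, matching y values: 7, 12 (2 points).
  x = 6: rhs = 5, matching y values: 9, 10 (2 points).
  x = 7: rhs = 16, matching y values: 4, 15 (2 points).
  x = 8: rhs = 12, matching y values: none (0 points).
  x = 9: rhs = 18, matching y values: none (0 points).
  x = 10: rhs = 2, matching y values: none (0 points).
  x = 11: rhs = 8, matching y values: none (0 points).
  x = 12: rhs = 4, matching y values: 2, 17 (2 points).
  x = 13: rhs = 15, matching y values: none (0 points).
  x = 14: rhs = 9, matching y values: 3, 16 (2 points).
  x = 15: rhs = 11, matching y values: 7, 12 (2 points).
  x = 16: rhs = 8, matching y values: none (0 points).
  x = 17: rhs = 6, matching y values: 5, 14 (2 points).
  x = 18: rhs = 11, matching y values: 7, 12 (2 points).
Total affine count: 20.
Full point count |E(F_19)| = 20 + 1 = 21.
Hasse bound: |21 − (19+1)| = |1| = 1 ≤ 2√19 ≈ 8.7178 ✓.


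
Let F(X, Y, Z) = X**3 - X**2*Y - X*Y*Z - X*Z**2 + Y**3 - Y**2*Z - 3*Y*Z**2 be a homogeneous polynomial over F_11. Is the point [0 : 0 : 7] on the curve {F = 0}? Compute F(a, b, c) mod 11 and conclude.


F(0,0,7) ≡ 0 (mod 11); P is on the curve.

Evaluate F(0, 0, 7) term-by-term (mod 11).
  X**3 ↦ 1·0·1·1 = 0
  -X**2*Y ↦ -1·0·0·1 = 0
  -X*Y*Z ↦ -1·0·0·7 = 0
  -X*Z**2 ↦ -1·0·1·49 = 0
  Y**3 ↦ 1·1·0·1 = 0
  -Y**2*Z ↦ -1·1·0·7 = 0
  -3*Y*Z**2 ↦ -3·1·0·49 = 0
Sum: F(0, 0, 7) = (0) + (0) + (0) + (0) + (0) + (0) + (0) = 0.
Reducing mod 11: 0 ≡ 0 (mod 11).
Since F(a, b, c) ≡ 0 (mod 11), P lies on the curve.


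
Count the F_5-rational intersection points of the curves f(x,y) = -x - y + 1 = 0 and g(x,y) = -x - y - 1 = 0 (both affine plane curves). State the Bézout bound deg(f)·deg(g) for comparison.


Common zeros: ∅; count = 0; Bézout bound = 1.

deg(f) = 1, deg(g) = 1, so Bézout bound = 1.
Scan x ∈ F_5. For each x, list the y ∈ F_5 with f(x, y) ≡ 0 and those with g(x, y) ≡ 0 (mod 5); the common zeros in that column are the intersection.
  x = 0: f ≡ 0 at y ∈ {1}; g ≡ 0 at y ∈ {4}; common: ∅.
  x = 1: f ≡ 0 at y ∈ {0}; g ≡ 0 at y ∈ {3}; common: ∅.
  x = 2: f ≡ 0 at y ∈ {4}; g ≡ 0 at y ∈ {2}; common: ∅.
  x = 3: f ≡ 0 at y ∈ {3}; g ≡ 0 at y ∈ {1}; common: ∅.
  x = 4: f ≡ 0 at y ∈ {2}; g ≡ 0 at y ∈ {0}; common: ∅.
Collecting: common zeros = ∅, so the count is 0.
Comparison with the Bézout bound: 0 ≤ 1 = deg(f)·deg(g), as expected for curves with no common component (the affine F_5-count falls short of the bound because intersections may lie at infinity, over extension fields, or carry multiplicity).


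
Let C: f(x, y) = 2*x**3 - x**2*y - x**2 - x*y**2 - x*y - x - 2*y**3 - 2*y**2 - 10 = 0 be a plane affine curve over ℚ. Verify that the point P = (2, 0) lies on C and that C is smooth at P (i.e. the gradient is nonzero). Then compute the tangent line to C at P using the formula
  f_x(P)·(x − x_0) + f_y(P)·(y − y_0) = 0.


Tangent line at P: 19*x - 6*y - 38 = 0.

Step 1: f(2, 0) = 0, so P lies on C.
Step 2: partial derivatives
  f_x(x, y) = 6*x**2 - 2*x*y - 2*x - y**2 - y - 1, f_y(x, y) = -x**2 - 2*x*y - x - 6*y**2 - 4*y.
  f_x(P) = 19, f_y(P) = -6 (gradient nonzero, so P is smooth).
Step 3: tangent line at P: 19·(x − 2) + -6·(y − 0) = 0.
Expanding: 19*x - 6*y - 38 = 0.


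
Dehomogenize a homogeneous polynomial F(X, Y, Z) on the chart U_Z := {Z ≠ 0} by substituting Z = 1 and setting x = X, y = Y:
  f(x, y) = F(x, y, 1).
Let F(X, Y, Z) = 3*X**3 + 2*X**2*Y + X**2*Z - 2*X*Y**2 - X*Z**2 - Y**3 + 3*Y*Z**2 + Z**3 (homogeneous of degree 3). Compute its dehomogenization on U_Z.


f(x, y) = 3*x**3 + 2*x**2*y + x**2 - 2*x*y**2 - x - y**3 + 3*y + 1

On U_Z we set Z = 1. Each monomial c·X^i·Y^j·Z^k in F becomes c·x^i·y^j·1^k = c·x^i·y^j.
Substituting Z = 1: F(X, Y, 1) = 3*x**3 + 2*x**2*y + x**2 - 2*x*y**2 - x - y**3 + 3*y + 1.
Note: deg(f) ≤ deg(F) = 3; strict inequality happens when F is divisible by Z (lost terms).


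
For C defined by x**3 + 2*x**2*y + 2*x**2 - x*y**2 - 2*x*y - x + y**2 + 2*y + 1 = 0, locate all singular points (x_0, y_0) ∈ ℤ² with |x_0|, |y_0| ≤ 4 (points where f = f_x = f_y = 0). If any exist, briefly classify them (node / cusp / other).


Singular points: {(0, -1)}; classification: cusp.

Compute partial derivatives:
  f_x = 3*x**2 + 4*x*y + 4*x - y**2 - 2*y - 1.
  f_y = 2*x**2 - 2*x*y - 2*x + 2*y + 2.
Scan x_0 ∈ {−4, ..., 4}. For each x_0, f_y(x_0, y) is a polynomial in y; find its integer roots y ∈ {−4, ..., 4}, then test f_x and f at those candidates.
  x = -4: f_y(-4, y) = 10*y + 42; no integer root y with |y| ≤ 4.
  x = -3: f_y(-3, y) = 8*y + 26; no integer root y with |y| ≤ 4.
  x = -2: f_y(-2, y) = 6*y + 14; no integer root y with |y| ≤ 4.
  x = -1: f_y(-1, y) = 4*y + 6; no integer root y with |y| ≤ 4.
  x = 0: f_y(0, y) = 2*y + 2; vanishes at y ∈ {-1}. (0, -1): f_x = 0, f = 0 — SINGULAR.
  x = 1: f_y(1, y) = 2; no integer root y with |y| ≤ 4.
  x = 2: f_y(2, y) = 6 - 2*y; vanishes at y ∈ {3}. (2, 3): f_x = 28 ≠ 0.
  x = 3: f_y(3, y) = 14 - 4*y; no integer root y with |y| ≤ 4.
  x = 4: f_y(4, y) = 26 - 6*y; no integer root y with |y| ≤ 4.
Only singular point on the grid: (0, -1).
Classify: substitute x = 0 + u, y = -1 + v and expand: f = u**3 + 2*u**2*v - u*v**2 + v**2.
No constant or linear terms (consistent with a singular point). Quadratic part: v**2. Cubic part: u**3 + 2*u**2*v - u*v**2.
The quadratic part v**2 is a perfect square, so there is a single (double) tangent line v = 0, i.e. y = -1. Restricting the cubic part to that line (v = 0) leaves u**3 ≠ 0, so f is not divisible by v and the branch is v² ≈ -u**3 to lowest order — this is a cusp.
Classification: cusp.


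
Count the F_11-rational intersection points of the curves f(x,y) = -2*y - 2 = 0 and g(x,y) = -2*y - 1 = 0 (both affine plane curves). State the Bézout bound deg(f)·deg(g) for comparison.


Common zeros: ∅; count = 0; Bézout bound = 1.

deg(f) = 1, deg(g) = 1, so Bézout bound = 1.
Scan x ∈ F_11. For each x, list the y ∈ F_11 with f(x, y) ≡ 0 and those with g(x, y) ≡ 0 (mod 11); the common zeros in that column are the intersection.
  x = 0: f ≡ 0 at y ∈ {10}; g ≡ 0 at y ∈ {5}; common: ∅.
  x = 1: f ≡ 0 at y ∈ {10}; g ≡ 0 at y ∈ {5}; common: ∅.
  x = 2: f ≡ 0 at y ∈ {10}; g ≡ 0 at y ∈ {5}; common: ∅.
  x = 3: f ≡ 0 at y ∈ {10}; g ≡ 0 at y ∈ {5}; common: ∅.
  x = 4: f ≡ 0 at y ∈ {10}; g ≡ 0 at y ∈ {5}; common: ∅.
  x = 5: f ≡ 0 at y ∈ {10}; g ≡ 0 at y ∈ {5}; common: ∅.
  x = 6: f ≡ 0 at y ∈ {10}; g ≡ 0 at y ∈ {5}; common: ∅.
  x = 7: f ≡ 0 at y ∈ {10}; g ≡ 0 at y ∈ {5}; common: ∅.
  x = 8: f ≡ 0 at y ∈ {10}; g ≡ 0 at y ∈ {5}; common: ∅.
  x = 9: f ≡ 0 at y ∈ {10}; g ≡ 0 at y ∈ {5}; common: ∅.
  x = 10: f ≡ 0 at y ∈ {10}; g ≡ 0 at y ∈ {5}; common: ∅.
Collecting: common zeros = ∅, so the count is 0.
Comparison with the Bézout bound: 0 ≤ 1 = deg(f)·deg(g), as expected for curves with no common component (the affine F_11-count falls short of the bound because intersections may lie at infinity, over extension fields, or carry multiplicity).


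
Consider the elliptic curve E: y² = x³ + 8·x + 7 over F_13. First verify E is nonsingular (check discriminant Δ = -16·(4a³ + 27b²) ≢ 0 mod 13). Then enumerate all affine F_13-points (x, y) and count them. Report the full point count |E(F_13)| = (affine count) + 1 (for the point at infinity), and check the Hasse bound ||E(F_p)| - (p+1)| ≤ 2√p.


Affine points = {(1, 4), (1, 9), (4, 5), (4, 8), (5, 4), (5, 9), (7, 4), (7, 9), (11, 3), (11, 10)}; affine count = 10; |E(F_13)| = 11.

Discriminant check: Δ ∝ 4a³ + 27b² = 4·8³ + 27·7² = 4·512 + 27·49 ≡ 4 (mod 13). Nonzero ⇒ E is nonsingular.
For each x ∈ F_13, compute rhs = x³ + 8·x + 7 mod 13, then count y ∈ F_13 with y² ≡ rhs.
  x = 0: rhs = 7, matching y values: none (0 points).
  x = 1: rhs = 3, matching y values: 4, 9 (2 points).
  x = 2: rhs = 5, matching y values: none (0 points).
  x = 3: rhs = 6, matching y values: none (0 points).
  x = 4: rhs = 12, matching y values: 5, 8 (2 points).
  x = 5: rhs = 3, matching y values: 4, 9 (2 points).
  x = 6: rhs = 11, matching y values: none (0 points).
  x = 7: rhs = 3, matching y values: 4, 9 (2 points).
  x = 8: rhs = 11, matching y values: none (0 points).
  x = 9: rhs = 2, matching y values: none (0 points).
  x = 10: rhs = 8, matching y values: none (0 points).
  x = 11: rhs = 9, matching y values: 3, 10 (2 points).
  x = 12: rhs = 11, matching y values: none (0 points).
Total affine count: 10.
Full point count |E(F_13)| = 10 + 1 = 11.
Hasse bound: |11 − (13+1)| = |-3| = 3 ≤ 2√13 ≈ 7.2111 ✓.


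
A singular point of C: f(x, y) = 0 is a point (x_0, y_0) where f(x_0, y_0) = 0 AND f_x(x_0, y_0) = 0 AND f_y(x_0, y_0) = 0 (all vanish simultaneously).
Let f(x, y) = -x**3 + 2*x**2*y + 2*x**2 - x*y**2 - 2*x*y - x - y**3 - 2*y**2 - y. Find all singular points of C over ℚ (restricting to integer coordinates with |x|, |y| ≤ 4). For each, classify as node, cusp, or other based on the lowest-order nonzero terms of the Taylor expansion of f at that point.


Singular points: {(0, -1)}; classification: cusp.

Compute partial derivatives:
  f_x = -3*x**2 + 4*x*y + 4*x - y**2 - 2*y - 1.
  f_y = 2*x**2 - 2*x*y - 2*x - 3*y**2 - 4*y - 1.
Scan x_0 ∈ {−4, ..., 4}. For each x_0, f_y(x_0, y) is a polynomial in y; find its integer roots y ∈ {−4, ..., 4}, then test f_x and f at those candidates.
  x = -4: f_y(-4, y) = -3*y**2 + 4*y + 39; vanishes at y ∈ {-3}. (-4, -3): f_x = -20 ≠ 0.
  x = -3: f_y(-3, y) = -3*y**2 + 2*y + 23; no integer root y with |y| ≤ 4.
  x = -2: f_y(-2, y) = 11 - 3*y**2; no integer root y with |y| ≤ 4.
  x = -1: f_y(-1, y) = -3*y**2 - 2*y + 3; no integer root y with |y| ≤ 4.
  x = 0: f_y(0, y) = -3*y**2 - 4*y - 1; vanishes at y ∈ {-1}. (0, -1): f_x = 0, f = 0 — SINGULAR.
  x = 1: f_y(1, y) = -3*y**2 - 6*y - 1; no integer root y with |y| ≤ 4.
  x = 2: f_y(2, y) = -3*y**2 - 8*y + 3; vanishes at y ∈ {-3}. (2, -3): f_x = -32 ≠ 0.
  x = 3: f_y(3, y) = -3*y**2 - 10*y + 11; no integer root y with |y| ≤ 4.
  x = 4: f_y(4, y) = -3*y**2 - 12*y + 23; no integer root y with |y| ≤ 4.
Only singular point on the grid: (0, -1).
Classify: substitute x = 0 + u, y = -1 + v and expand: f = -u**3 + 2*u**2*v - u*v**2 - v**3 + v**2.
No constant or linear terms (consistent with a singular point). Quadratic part: v**2. Cubic part: -u**3 + 2*u**2*v - u*v**2 - v**3.
The quadratic part v**2 is a perfect square, so there is a single (double) tangent line v = 0, i.e. y = -1. Restricting the cubic part to that line (v = 0) leaves -u**3 ≠ 0, so f is not divisible by v and the branch is v² ≈ u**3 to lowest order — this is a cusp.
Classification: cusp.


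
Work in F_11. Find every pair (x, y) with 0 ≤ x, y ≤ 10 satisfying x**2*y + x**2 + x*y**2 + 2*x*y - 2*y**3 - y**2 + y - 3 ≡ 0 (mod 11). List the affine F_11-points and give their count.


Affine F_11-points: {(0, 4), (1, 1), (1, 3), (1, 7), (2, 6), (3, 1), (4, 4), (5, 0), (6, 0), (8, 10), (9, 3), (9, 5), (9, 7), (10, 6)}; count = 14.

For each of the 121 pairs (x, y) ∈ F_11², evaluate f(x, y) mod 11. Record the zeros.
  x = 0: [0↦8, 1↦6, 2↦1, 3↦3, 4↦0, 5↦2, 6↦8, 7↦6, 8↦6, 9↦7, 10↦8]  zeros at y ∈ {4}
  x = 1: [0↦9, 1↦0, 2↦1, 3↦0, 4↦7, 5↦10, 6↦8, 7↦0, 8↦7, 9↦6, 10↦7]  zeros at y ∈ {1, 3, 7}
  x = 2: [0↦1, 1↦9, 2↦7, 3↦5, 4↦2, 5↦8, 6↦0, 7↦10, 8↦4, 9↦3, 10↦6]  zeros at y ∈ {6}
  x = 3: [0↦6, 1↦0, 2↦8, 3↦7, 4↦7, 5↦7, 6↦6, 7↦3, 8↦8, 9↦9, 10↦5]  zeros at y ∈ {1}
  x = 4: [0↦2, 1↦6, 2↦4, 3↦6, 4↦0, 5↦7, 6↦4, 7↦1, 8↦8, 9↦2, 10↦4]  zeros at y ∈ {4}
  x = 5: [0↦0, 1↦5, 2↦6, 3↦2, 4↦3, 5↦8, 6↦5, 7↦4, 8↦4, 9↦4, 10↦3]  zeros at y ∈ {0}
  x = 6: [0↦0, 1↦8, 2↦3, 3↦6, 4↦5, 5↦10, 6↦9, 7↦1, 8↦7, 9↦4, 10↦2]  zeros at y ∈ {0}
  x = 7: [0↦2, 1↦4, 2↦6, 3↦7, 4↦6, 5↦2, 6↦5, 7↦3, 8↦6, 9↦2, 10↦1]  zeros at y ∈ ∅
  x = 8: [0↦6, 1↦4, 2↦4, 3↦5, 4↦6, 5↦6, 6↦4, 7↦10, 8↦1, 9↦9, 10↦0]  zeros at y ∈ {10}
  x = 9: [0↦1, 1↦8, 2↦8, 3↦0, 4↦5, 5↦0, 6↦6, 7↦0, 8↦3, 9↦3, 10↦10]  zeros at y ∈ {3, 5, 7}
  x = 10: [0↦9, 1↦5, 2↦7, 3↦3, 4↦3, 5↦6, 6↦0, 7↦6, 8↦1, 9↦6, 10↦9]  zeros at y ∈ {6}
Collecting zeros: affine points = {(0, 4), (1, 1), (1, 3), (1, 7), (2, 6), (3, 1), (4, 4), (5, 0), (6, 0), (8, 10), (9, 3), (9, 5), (9, 7), (10, 6)}.
Total count |C(F_11)_aff| = 14.


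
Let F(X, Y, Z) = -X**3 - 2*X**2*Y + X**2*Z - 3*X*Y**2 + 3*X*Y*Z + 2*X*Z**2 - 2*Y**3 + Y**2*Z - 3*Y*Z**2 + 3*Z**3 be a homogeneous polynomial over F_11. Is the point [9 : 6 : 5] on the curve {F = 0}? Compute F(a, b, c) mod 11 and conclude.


F(9,6,5) ≡ 7 (mod 11); P is NOT on the curve.

Evaluate F(9, 6, 5) term-by-term (mod 11).
  -X**3 ↦ -1·729·1·1 = -729
  -2*X**2*Y ↦ -2·81·6·1 = -972
  X**2*Z ↦ 1·81·1·5 = 405
  -3*X*Y**2 ↦ -3·9·36·1 = -972
  3*X*Y*Z ↦ 3·9·6·5 = 810
  2*X*Z**2 ↦ 2·9·1·25 = 450
  -2*Y**3 ↦ -2·1·216·1 = -432
  Y**2*Z ↦ 1·1·36·5 = 180
  -3*Y*Z**2 ↦ -3·1·6·25 = -450
  3*Z**3 ↦ 3·1·1·125 = 375
Sum: F(9, 6, 5) = (-729) + (-972) + (405) + (-972) + (810) + (450) + (-432) + (180) + (-450) + (375) = -1335.
Reducing mod 11: -1335 ≡ 7 (mod 11).
Since F(a, b, c) ≡ 7 ≠ 0 (mod 11), P does NOT lie on the curve.


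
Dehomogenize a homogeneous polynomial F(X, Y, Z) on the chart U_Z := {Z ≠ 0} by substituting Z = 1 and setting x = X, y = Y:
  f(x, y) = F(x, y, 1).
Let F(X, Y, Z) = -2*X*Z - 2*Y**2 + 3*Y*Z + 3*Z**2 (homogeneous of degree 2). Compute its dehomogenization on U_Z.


f(x, y) = -2*x - 2*y**2 + 3*y + 3

On U_Z we set Z = 1. Each monomial c·X^i·Y^j·Z^k in F becomes c·x^i·y^j·1^k = c·x^i·y^j.
Substituting Z = 1: F(X, Y, 1) = -2*x - 2*y**2 + 3*y + 3.
Note: deg(f) ≤ deg(F) = 2; strict inequality happens when F is divisible by Z (lost terms).


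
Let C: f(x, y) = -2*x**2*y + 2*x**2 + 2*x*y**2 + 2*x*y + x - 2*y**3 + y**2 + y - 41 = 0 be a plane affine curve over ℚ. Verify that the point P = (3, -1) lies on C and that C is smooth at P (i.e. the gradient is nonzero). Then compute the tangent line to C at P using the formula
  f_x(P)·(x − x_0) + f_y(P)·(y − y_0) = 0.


Tangent line at P: 25*x - 31*y - 106 = 0.

Step 1: f(3, -1) = 0, so P lies on C.
Step 2: partial derivatives
  f_x(x, y) = -4*x*y + 4*x + 2*y**2 + 2*y + 1, f_y(x, y) = -2*x**2 + 4*x*y + 2*x - 6*y**2 + 2*y + 1.
  f_x(P) = 25, f_y(P) = -31 (gradient nonzero, so P is smooth).
Step 3: tangent line at P: 25·(x − 3) + -31·(y − -1) = 0.
Expanding: 25*x - 31*y - 106 = 0.


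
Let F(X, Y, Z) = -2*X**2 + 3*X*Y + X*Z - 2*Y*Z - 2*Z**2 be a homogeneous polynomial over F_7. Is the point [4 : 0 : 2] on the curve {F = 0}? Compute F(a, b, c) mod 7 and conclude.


F(4,0,2) ≡ 3 (mod 7); P is NOT on the curve.

Evaluate F(4, 0, 2) term-by-term (mod 7).
  -2*X**2 ↦ -2·16·1·1 = -32
  3*X*Y ↦ 3·4·0·1 = 0
  X*Z ↦ 1·4·1·2 = 8
  -2*Y*Z ↦ -2·1·0·2 = 0
  -2*Z**2 ↦ -2·1·1·4 = -8
Sum: F(4, 0, 2) = (-32) + (0) + (8) + (0) + (-8) = -32.
Reducing mod 7: -32 ≡ 3 (mod 7).
Since F(a, b, c) ≡ 3 ≠ 0 (mod 7), P does NOT lie on the curve.


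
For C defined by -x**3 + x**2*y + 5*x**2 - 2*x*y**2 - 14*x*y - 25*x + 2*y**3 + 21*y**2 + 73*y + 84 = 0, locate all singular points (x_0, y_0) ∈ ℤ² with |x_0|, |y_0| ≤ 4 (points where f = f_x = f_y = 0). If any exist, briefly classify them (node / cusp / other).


Singular points: {(1, -3)}; classification: node.

Compute partial derivatives:
  f_x = -3*x**2 + 2*x*y + 10*x - 2*y**2 - 14*y - 25.
  f_y = x**2 - 4*x*y - 14*x + 6*y**2 + 42*y + 73.
Scan x_0 ∈ {−4, ..., 4}. For each x_0, f_y(x_0, y) is a polynomial in y; find its integer roots y ∈ {−4, ..., 4}, then test f_x and f at those candidates.
  x = -4: f_y(-4, y) = 6*y**2 + 58*y + 145; no integer root y with |y| ≤ 4.
  x = -3: f_y(-3, y) = 6*y**2 + 54*y + 124; no integer root y with |y| ≤ 4.
  x = -2: f_y(-2, y) = 6*y**2 + 50*y + 105; no integer root y with |y| ≤ 4.
  x = -1: f_y(-1, y) = 6*y**2 + 46*y + 88; vanishes at y ∈ {-4}. (-1, -4): f_x = -6 ≠ 0.
  x = 0: f_y(0, y) = 6*y**2 + 42*y + 73; no integer root y with |y| ≤ 4.
  x = 1: f_y(1, y) = 6*y**2 + 38*y + 60; vanishes at y ∈ {-3}. (1, -3): f_x = 0, f = 0 — SINGULAR.
  x = 2: f_y(2, y) = 6*y**2 + 34*y + 49; no integer root y with |y| ≤ 4.
  x = 3: f_y(3, y) = 6*y**2 + 30*y + 40; no integer root y with |y| ≤ 4.
  x = 4: f_y(4, y) = 6*y**2 + 26*y + 33; no integer root y with |y| ≤ 4.
Only singular point on the grid: (1, -3).
Classify: substitute x = 1 + u, y = -3 + v and expand: f = -u**3 + u**2*v - u**2 - 2*u*v**2 + 2*v**3 + v**2.
No constant or linear terms (consistent with a singular point). Quadratic part: -u**2 + v**2. Cubic part: -u**3 + u**2*v - 2*u*v**2 + 2*v**3.
The quadratic part v**2 - u**2 = (v − u)(v + u) splits into two distinct linear factors, so there are two distinct tangent lines y − -3 = ±(x − 1) — this is a node (ordinary double point).
Classification: node.


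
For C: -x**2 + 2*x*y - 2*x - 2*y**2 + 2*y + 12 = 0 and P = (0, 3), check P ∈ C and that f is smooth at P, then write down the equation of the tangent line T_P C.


Tangent line at P: 4*x - 10*y + 30 = 0.

Step 1: f(0, 3) = 0, so P lies on C.
Step 2: partial derivatives
  f_x(x, y) = -2*x + 2*y - 2, f_y(x, y) = 2*x - 4*y + 2.
  f_x(P) = 4, f_y(P) = -10 (gradient nonzero, so P is smooth).
Step 3: tangent line at P: 4·(x − 0) + -10·(y − 3) = 0.
Expanding: 4*x - 10*y + 30 = 0.


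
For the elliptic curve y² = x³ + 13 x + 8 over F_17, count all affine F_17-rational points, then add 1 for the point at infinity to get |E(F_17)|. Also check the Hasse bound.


Affine points = {(0, 5), (0, 12), (2, 5), (2, 12), (6, 8), (6, 9), (7, 0), (9, 2), (9, 15), (10, 4), (10, 13), (15, 5), (15, 12)}; affine count = 13; |E(F_17)| = 14.

Discriminant check: Δ ∝ 4a³ + 27b² = 4·13³ + 27·8² = 4·2197 + 27·64 ≡ 10 (mod 17). Nonzero ⇒ E is nonsingular.
For each x ∈ F_17, compute rhs = x³ + 13·x + 8 mod 17, then count y ∈ F_17 with y² ≡ rhs.
  x = 0: rhs = 8, matching y values: 5, 12 (2 points).
  x = 1: rhs = 5, matching y values: none (0 points).
  x = 2: rhs = 8, matching y values: 5, 12 (2 points).
  x = 3: rhs = 6, matching y values: none (0 points).
  x = 4: rhs = 5, matching y values: none (0 points).
  x = 5: rhs = 11, matching y values: none (0 points).
  x = 6: rhs = 13, matching y values: 8, 9 (2 points).
  x = 7: rhs = 0, matching y values: 0 (1 points).
  x = 8: rhs = 12, matching y values: none (0 points).
  x = 9: rhs = 4, matching y values: 2, 15 (2 points).
  x = 10: rhs = 16, matching y values: 4, 13 (2 points).
  x = 11: rhs = 3, matching y values: none (0 points).
  x = 12: rhs = 5, matching y values: none (0 points).
  x = 13: rhs = 11, matching y values: none (0 points).
  x = 14: rhs = 10, matching y values: none (0 points).
  x = 15: rhs = 8, matching y values: 5, 12 (2 points).
  x = 16: rhs = 11, matching y values: none (0 points).
Total affine count: 13.
Full point count |E(F_17)| = 13 + 1 = 14.
Hasse bound: |14 − (17+1)| = |-4| = 4 ≤ 2√17 ≈ 8.2462 ✓.


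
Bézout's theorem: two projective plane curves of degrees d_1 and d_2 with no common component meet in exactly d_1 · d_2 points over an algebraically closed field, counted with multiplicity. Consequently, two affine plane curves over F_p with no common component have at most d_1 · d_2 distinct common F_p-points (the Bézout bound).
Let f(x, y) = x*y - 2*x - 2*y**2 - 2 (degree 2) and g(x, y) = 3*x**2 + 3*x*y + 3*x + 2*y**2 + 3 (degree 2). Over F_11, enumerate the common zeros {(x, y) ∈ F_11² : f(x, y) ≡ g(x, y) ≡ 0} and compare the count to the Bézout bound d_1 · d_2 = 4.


Common zeros: ∅; count = 0; Bézout bound = 4.

deg(f) = 2, deg(g) = 2, so Bézout bound = 4.
Scan x ∈ F_11. For each x, list the y ∈ F_11 with f(x, y) ≡ 0 and those with g(x, y) ≡ 0 (mod 11); the common zeros in that column are the intersection.
  x = 0: f ≡ 0 at y ∈ ∅; g ≡ 0 at y ∈ {2, 9}; common: ∅.
  x = 1: f ≡ 0 at y ∈ ∅; g ≡ 0 at y ∈ {6, 9}; common: ∅.
  x = 2: f ≡ 0 at y ∈ {6}; g ≡ 0 at y ∈ {4}; common: ∅.
  x = 3: f ≡ 0 at y ∈ {9}; g ≡ 0 at y ∈ {6}; common: ∅.
  x = 4: f ≡ 0 at y ∈ ∅; g ≡ 0 at y ∈ {1, 4}; common: ∅.
  x = 5: f ≡ 0 at y ∈ ∅; g ≡ 0 at y ∈ {1, 8}; common: ∅.
  x = 6: f ≡ 0 at y ∈ {4, 10}; g ≡ 0 at y ∈ ∅; common: ∅.
  x = 7: f ≡ 0 at y ∈ {1, 8}; g ≡ 0 at y ∈ ∅; common: ∅.
  x = 8: f ≡ 0 at y ∈ ∅; g ≡ 0 at y ∈ {2, 8}; common: ∅.
  x = 9: f ≡ 0 at y ∈ {3, 7}; g ≡ 0 at y ∈ ∅; common: ∅.
  x = 10: f ≡ 0 at y ∈ {0, 5}; g ≡ 0 at y ∈ ∅; common: ∅.
Collecting: common zeros = ∅, so the count is 0.
Comparison with the Bézout bound: 0 ≤ 4 = deg(f)·deg(g), as expected for curves with no common component (the affine F_11-count falls short of the bound because intersections may lie at infinity, over extension fields, or carry multiplicity).


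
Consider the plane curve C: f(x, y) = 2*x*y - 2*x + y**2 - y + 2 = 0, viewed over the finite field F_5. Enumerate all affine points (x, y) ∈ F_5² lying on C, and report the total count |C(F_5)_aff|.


Affine F_5-points: {(1, 0), (1, 4), (3, 2), (3, 3)}; count = 4.

For each of the 25 pairs (x, y) ∈ F_5², evaluate f(x, y) mod 5. Record the zeros.
  x = 0: [0↦2, 1↦2, 2↦4, 3↦3, 4↦4]  zeros at y ∈ ∅
  x = 1: [0↦0, 1↦2, 2↦1, 3↦2, 4↦0]  zeros at y ∈ {0, 4}
  x = 2: [0↦3, 1↦2, 2↦3, 3↦1, 4↦1]  zeros at y ∈ ∅
  x = 3: [0↦1, 1↦2, 2↦0, 3↦0, 4↦2]  zeros at y ∈ {2, 3}
  x = 4: [0↦4, 1↦2, 2↦2, 3↦4, 4↦3]  zeros at y ∈ ∅
Collecting zeros: affine points = {(1, 0), (1, 4), (3, 2), (3, 3)}.
Total count |C(F_5)_aff| = 4.


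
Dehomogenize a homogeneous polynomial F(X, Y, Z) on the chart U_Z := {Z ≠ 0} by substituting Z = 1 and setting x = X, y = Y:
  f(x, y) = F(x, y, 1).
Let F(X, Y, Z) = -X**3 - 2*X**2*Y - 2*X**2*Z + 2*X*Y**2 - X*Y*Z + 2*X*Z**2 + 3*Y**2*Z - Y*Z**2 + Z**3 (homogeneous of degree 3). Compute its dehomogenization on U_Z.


f(x, y) = -x**3 - 2*x**2*y - 2*x**2 + 2*x*y**2 - x*y + 2*x + 3*y**2 - y + 1

On U_Z we set Z = 1. Each monomial c·X^i·Y^j·Z^k in F becomes c·x^i·y^j·1^k = c·x^i·y^j.
Substituting Z = 1: F(X, Y, 1) = -x**3 - 2*x**2*y - 2*x**2 + 2*x*y**2 - x*y + 2*x + 3*y**2 - y + 1.
Note: deg(f) ≤ deg(F) = 3; strict inequality happens when F is divisible by Z (lost terms).


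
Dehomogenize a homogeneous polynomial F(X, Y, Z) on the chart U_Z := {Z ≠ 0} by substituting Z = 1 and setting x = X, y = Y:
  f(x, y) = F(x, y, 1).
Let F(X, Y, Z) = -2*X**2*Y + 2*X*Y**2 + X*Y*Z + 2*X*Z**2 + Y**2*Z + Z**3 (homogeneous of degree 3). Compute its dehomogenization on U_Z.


f(x, y) = -2*x**2*y + 2*x*y**2 + x*y + 2*x + y**2 + 1

On U_Z we set Z = 1. Each monomial c·X^i·Y^j·Z^k in F becomes c·x^i·y^j·1^k = c·x^i·y^j.
Substituting Z = 1: F(X, Y, 1) = -2*x**2*y + 2*x*y**2 + x*y + 2*x + y**2 + 1.
Note: deg(f) ≤ deg(F) = 3; strict inequality happens when F is divisible by Z (lost terms).


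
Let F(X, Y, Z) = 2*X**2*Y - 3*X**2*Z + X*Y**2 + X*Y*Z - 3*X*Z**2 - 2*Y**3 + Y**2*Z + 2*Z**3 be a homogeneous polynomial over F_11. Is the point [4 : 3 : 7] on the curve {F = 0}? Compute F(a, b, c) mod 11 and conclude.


F(4,3,7) ≡ 9 (mod 11); P is NOT on the curve.

Evaluate F(4, 3, 7) term-by-term (mod 11).
  2*X**2*Y ↦ 2·16·3·1 = 96
  -3*X**2*Z ↦ -3·16·1·7 = -336
  X*Y**2 ↦ 1·4·9·1 = 36
  X*Y*Z ↦ 1·4·3·7 = 84
  -3*X*Z**2 ↦ -3·4·1·49 = -588
  -2*Y**3 ↦ -2·1·27·1 = -54
  Y**2*Z ↦ 1·1·9·7 = 63
  2*Z**3 ↦ 2·1·1·343 = 686
Sum: F(4, 3, 7) = (96) + (-336) + (36) + (84) + (-588) + (-54) + (63) + (686) = -13.
Reducing mod 11: -13 ≡ 9 (mod 11).
Since F(a, b, c) ≡ 9 ≠ 0 (mod 11), P does NOT lie on the curve.


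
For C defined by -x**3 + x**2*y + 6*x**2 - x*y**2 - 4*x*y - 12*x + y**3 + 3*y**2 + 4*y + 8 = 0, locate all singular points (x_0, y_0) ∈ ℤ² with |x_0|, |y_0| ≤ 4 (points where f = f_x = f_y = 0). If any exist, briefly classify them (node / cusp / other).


Singular points: {(2, 0)}; classification: cusp.

Compute partial derivatives:
  f_x = -3*x**2 + 2*x*y + 12*x - y**2 - 4*y - 12.
  f_y = x**2 - 2*x*y - 4*x + 3*y**2 + 6*y + 4.
Scan x_0 ∈ {−4, ..., 4}. For each x_0, f_y(x_0, y) is a polynomial in y; find its integer roots y ∈ {−4, ..., 4}, then test f_x and f at those candidates.
  x = -4: f_y(-4, y) = 3*y**2 + 14*y + 36; no integer root y with |y| ≤ 4.
  x = -3: f_y(-3, y) = 3*y**2 + 12*y + 25; no integer root y with |y| ≤ 4.
  x = -2: f_y(-2, y) = 3*y**2 + 10*y + 16; no integer root y with |y| ≤ 4.
  x = -1: f_y(-1, y) = 3*y**2 + 8*y + 9; no integer root y with |y| ≤ 4.
  x = 0: f_y(0, y) = 3*y**2 + 6*y + 4; no integer root y with |y| ≤ 4.
  x = 1: f_y(1, y) = 3*y**2 + 4*y + 1; vanishes at y ∈ {-1}. (1, -1): f_x = -2 ≠ 0.
  x = 2: f_y(2, y) = 3*y**2 + 2*y; vanishes at y ∈ {0}. (2, 0): f_x = 0, f = 0 — SINGULAR.
  x = 3: f_y(3, y) = 3*y**2 + 1; no integer root y with |y| ≤ 4.
  x = 4: f_y(4, y) = 3*y**2 - 2*y + 4; no integer root y with |y| ≤ 4.
Only singular point on the grid: (2, 0).
Classify: substitute x = 2 + u, y = 0 + v and expand: f = -u**3 + u**2*v - u*v**2 + v**3 + v**2.
No constant or linear terms (consistent with a singular point). Quadratic part: v**2. Cubic part: -u**3 + u**2*v - u*v**2 + v**3.
The quadratic part v**2 is a perfect square, so there is a single (double) tangent line v = 0, i.e. y = 0. Restricting the cubic part to that line (v = 0) leaves -u**3 ≠ 0, so f is not divisible by v and the branch is v² ≈ u**3 to lowest order — this is a cusp.
Classification: cusp.


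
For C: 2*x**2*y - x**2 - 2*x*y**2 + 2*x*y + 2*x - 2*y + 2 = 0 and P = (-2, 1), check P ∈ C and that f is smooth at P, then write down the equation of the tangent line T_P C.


Tangent line at P: -2*x + 10*y - 14 = 0.

Step 1: f(-2, 1) = 0, so P lies on C.
Step 2: partial derivatives
  f_x(x, y) = 4*x*y - 2*x - 2*y**2 + 2*y + 2, f_y(x, y) = 2*x**2 - 4*x*y + 2*x - 2.
  f_x(P) = -2, f_y(P) = 10 (gradient nonzero, so P is smooth).
Step 3: tangent line at P: -2·(x − -2) + 10·(y − 1) = 0.
Expanding: -2*x + 10*y - 14 = 0.


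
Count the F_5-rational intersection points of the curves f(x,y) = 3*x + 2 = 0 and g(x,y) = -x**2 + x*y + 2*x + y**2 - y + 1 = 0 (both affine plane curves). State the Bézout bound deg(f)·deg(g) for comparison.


Common zeros: ∅; count = 0; Bézout bound = 2.

deg(f) = 1, deg(g) = 2, so Bézout bound = 2.
Scan x ∈ F_5. For each x, list the y ∈ F_5 with f(x, y) ≡ 0 and those with g(x, y) ≡ 0 (mod 5); the common zeros in that column are the intersection.
  x = 0: f ≡ 0 at y ∈ ∅; g ≡ 0 at y ∈ ∅; common: ∅.
  x = 1: f ≡ 0 at y ∈ {0, 1, 2, 3, 4}; g ≡ 0 at y ∈ ∅; common: ∅.
  x = 2: f ≡ 0 at y ∈ ∅; g ≡ 0 at y ∈ ∅; common: ∅.
  x = 3: f ≡ 0 at y ∈ ∅; g ≡ 0 at y ∈ ∅; common: ∅.
  x = 4: f ≡ 0 at y ∈ ∅; g ≡ 0 at y ∈ ∅; common: ∅.
Collecting: common zeros = ∅, so the count is 0.
Comparison with the Bézout bound: 0 ≤ 2 = deg(f)·deg(g), as expected for curves with no common component (the affine F_5-count falls short of the bound because intersections may lie at infinity, over extension fields, or carry multiplicity).


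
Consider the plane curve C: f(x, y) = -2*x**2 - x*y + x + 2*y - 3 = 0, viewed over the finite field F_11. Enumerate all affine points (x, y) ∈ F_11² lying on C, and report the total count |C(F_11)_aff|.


Affine F_11-points: {(0, 7), (1, 4), (3, 4), (4, 1), (5, 6), (6, 2), (7, 1), (8, 7), (9, 6), (10, 2)}; count = 10.

For each of the 121 pairs (x, y) ∈ F_11², evaluate f(x, y) mod 11. Record the zeros.
  x = 0: [0↦8, 1↦10, 2↦1, 3↦3, 4↦5, 5↦7, 6↦9, 7↦0, 8↦2, 9↦4, 10↦6]  zeros at y ∈ {7}
  x = 1: [0↦7, 1↦8, 2↦9, 3↦10, 4↦0, 5↦1, 6↦2, 7↦3, 8↦4, 9↦5, 10↦6]  zeros at y ∈ {4}
  x = 2: [0↦2, 1↦2, 2↦2, 3↦2, 4↦2, 5↦2, 6↦2, 7↦2, 8↦2, 9↦2, 10↦2]  zeros at y ∈ ∅
  x = 3: [0↦4, 1↦3, 2↦2, 3↦1, 4↦0, 5↦10, 6↦9, 7↦8, 8↦7, 9↦6, 10↦5]  zeros at y ∈ {4}
  x = 4: [0↦2, 1↦0, 2↦9, 3↦7, 4↦5, 5↦3, 6↦1, 7↦10, 8↦8, 9↦6, 10↦4]  zeros at y ∈ {1}
  x = 5: [0↦7, 1↦4, 2↦1, 3↦9, 4↦6, 5↦3, 6↦0, 7↦8, 8↦5, 9↦2, 10↦10]  zeros at y ∈ {6}
  x = 6: [0↦8, 1↦4, 2↦0, 3↦7, 4↦3, 5↦10, 6↦6, 7↦2, 8↦9, 9↦5, 10↦1]  zeros at y ∈ {2}
  x = 7: [0↦5, 1↦0, 2↦6, 3↦1, 4↦7, 5↦2, 6↦8, 7↦3, 8↦9, 9↦4, 10↦10]  zeros at y ∈ {1}
  x = 8: [0↦9, 1↦3, 2↦8, 3↦2, 4↦7, 5↦1, 6↦6, 7↦0, 8↦5, 9↦10, 10↦4]  zeros at y ∈ {7}
  x = 9: [0↦9, 1↦2, 2↦6, 3↦10, 4↦3, 5↦7, 6↦0, 7↦4, 8↦8, 9↦1, 10↦5]  zeros at y ∈ {6}
  x = 10: [0↦5, 1↦8, 2↦0, 3↦3, 4↦6, 5↦9, 6↦1, 7↦4, 8↦7, 9↦10, 10↦2]  zeros at y ∈ {2}
Collecting zeros: affine points = {(0, 7), (1, 4), (3, 4), (4, 1), (5, 6), (6, 2), (7, 1), (8, 7), (9, 6), (10, 2)}.
Total count |C(F_11)_aff| = 10.


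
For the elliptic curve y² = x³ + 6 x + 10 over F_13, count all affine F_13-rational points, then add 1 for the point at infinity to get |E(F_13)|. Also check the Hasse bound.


Affine points = {(0, 6), (0, 7), (1, 2), (1, 11), (2, 2), (2, 11), (3, 4), (3, 9), (5, 3), (5, 10), (9, 0), (10, 2), (10, 11), (11, 4), (11, 9), (12, 4), (12, 9)}; affine count = 17; |E(F_13)| = 18.

Discriminant check: Δ ∝ 4a³ + 27b² = 4·6³ + 27·10² = 4·216 + 27·100 ≡ 2 (mod 13). Nonzero ⇒ E is nonsingular.
For each x ∈ F_13, compute rhs = x³ + 6·x + 10 mod 13, then count y ∈ F_13 with y² ≡ rhs.
  x = 0: rhs = 10, matching y values: 6, 7 (2 points).
  x = 1: rhs = 4, matching y values: 2, 11 (2 points).
  x = 2: rhs = 4, matching y values: 2, 11 (2 points).
  x = 3: rhs = 3, matching y values: 4, 9 (2 points).
  x = 4: rhs = 7, matching y values: none (0 points).
  x = 5: rhs = 9, matching y values: 3, 10 (2 points).
  x = 6: rhs = 2, matching y values: none (0 points).
  x = 7: rhs = 5, matching y values: none (0 points).
  x = 8: rhs = 11, matching y values: none (0 points).
  x = 9: rhs = 0, matching y values: 0 (1 points).
  x = 10: rhs = 4, matching y values: 2, 11 (2 points).
  x = 11: rhs = 3, matching y values: 4, 9 (2 points).
  x = 12: rhs = 3, matching y values: 4, 9 (2 points).
Total affine count: 17.
Full point count |E(F_13)| = 17 + 1 = 18.
Hasse bound: |18 − (13+1)| = |4| = 4 ≤ 2√13 ≈ 7.2111 ✓.


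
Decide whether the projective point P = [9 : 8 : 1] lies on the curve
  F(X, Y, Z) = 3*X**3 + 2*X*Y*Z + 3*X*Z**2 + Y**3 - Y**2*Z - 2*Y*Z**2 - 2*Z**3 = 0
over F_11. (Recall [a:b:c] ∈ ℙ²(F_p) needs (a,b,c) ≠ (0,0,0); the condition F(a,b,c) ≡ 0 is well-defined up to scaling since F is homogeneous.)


F(9,8,1) ≡ 5 (mod 11); P is NOT on the curve.

Evaluate F(9, 8, 1) term-by-term (mod 11).
  3*X**3 ↦ 3·729·1·1 = 2187
  2*X*Y*Z ↦ 2·9·8·1 = 144
  3*X*Z**2 ↦ 3·9·1·1 = 27
  Y**3 ↦ 1·1·512·1 = 512
  -Y**2*Z ↦ -1·1·64·1 = -64
  -2*Y*Z**2 ↦ -2·1·8·1 = -16
  -2*Z**3 ↦ -2·1·1·1 = -2
Sum: F(9, 8, 1) = (2187) + (144) + (27) + (512) + (-64) + (-16) + (-2) = 2788.
Reducing mod 11: 2788 ≡ 5 (mod 11).
Since F(a, b, c) ≡ 5 ≠ 0 (mod 11), P does NOT lie on the curve.


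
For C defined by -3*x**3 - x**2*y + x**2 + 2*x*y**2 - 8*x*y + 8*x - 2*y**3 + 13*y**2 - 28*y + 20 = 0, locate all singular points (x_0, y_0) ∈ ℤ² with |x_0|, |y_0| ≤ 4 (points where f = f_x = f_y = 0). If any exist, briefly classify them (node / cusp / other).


Singular points: {(0, 2)}; classification: node.

Compute partial derivatives:
  f_x = -9*x**2 - 2*x*y + 2*x + 2*y**2 - 8*y + 8.
  f_y = -x**2 + 4*x*y - 8*x - 6*y**2 + 26*y - 28.
Scan x_0 ∈ {−4, ..., 4}. For each x_0, f_y(x_0, y) is a polynomial in y; find its integer roots y ∈ {−4, ..., 4}, then test f_x and f at those candidates.
  x = -4: f_y(-4, y) = -6*y**2 + 10*y - 12; no integer root y with |y| ≤ 4.
  x = -3: f_y(-3, y) = -6*y**2 + 14*y - 13; no integer root y with |y| ≤ 4.
  x = -2: f_y(-2, y) = -6*y**2 + 18*y - 16; no integer root y with |y| ≤ 4.
  x = -1: f_y(-1, y) = -6*y**2 + 22*y - 21; no integer root y with |y| ≤ 4.
  x = 0: f_y(0, y) = -6*y**2 + 26*y - 28; vanishes at y ∈ {2}. (0, 2): f_x = 0, f = 0 — SINGULAR.
  x = 1: f_y(1, y) = -6*y**2 + 30*y - 37; no integer root y with |y| ≤ 4.
  x = 2: f_y(2, y) = -6*y**2 + 34*y - 48; vanishes at y ∈ {3}. (2, 3): f_x = -42 ≠ 0.
  x = 3: f_y(3, y) = -6*y**2 + 38*y - 61; no integer root y with |y| ≤ 4.
  x = 4: f_y(4, y) = -6*y**2 + 42*y - 76; no integer root y with |y| ≤ 4.
Only singular point on the grid: (0, 2).
Classify: substitute x = 0 + u, y = 2 + v and expand: f = -3*u**3 - u**2*v - u**2 + 2*u*v**2 - 2*v**3 + v**2.
No constant or linear terms (consistent with a singular point). Quadratic part: -u**2 + v**2. Cubic part: -3*u**3 - u**2*v + 2*u*v**2 - 2*v**3.
The quadratic part v**2 - u**2 = (v − u)(v + u) splits into two distinct linear factors, so there are two distinct tangent lines y − 2 = ±(x − 0) — this is a node (ordinary double point).
Classification: node.


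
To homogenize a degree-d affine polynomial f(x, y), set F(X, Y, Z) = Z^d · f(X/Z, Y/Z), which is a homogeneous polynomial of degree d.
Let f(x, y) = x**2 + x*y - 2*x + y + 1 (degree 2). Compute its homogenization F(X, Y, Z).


F(X, Y, Z) = X**2 + X*Y - 2*X*Z + Y*Z + Z**2

deg(f) = 2.
Substitute x = X/Z, y = Y/Z into f, then multiply by Z^2.
  monomial 1·x^2·y^0 ↦ 1·X^2·Y^0·Z^0.
  monomial 1·x^1·y^1 ↦ 1·X^1·Y^1·Z^0.
  monomial -2·x^1·y^0 ↦ -2·X^1·Y^0·Z^1.
  monomial 1·x^0·y^1 ↦ 1·X^0·Y^1·Z^1.
  monomial 1·x^0·y^0 ↦ 1·X^0·Y^0·Z^2.
Collecting: F(X, Y, Z) = X**2 + X*Y - 2*X*Z + Y*Z + Z**2.


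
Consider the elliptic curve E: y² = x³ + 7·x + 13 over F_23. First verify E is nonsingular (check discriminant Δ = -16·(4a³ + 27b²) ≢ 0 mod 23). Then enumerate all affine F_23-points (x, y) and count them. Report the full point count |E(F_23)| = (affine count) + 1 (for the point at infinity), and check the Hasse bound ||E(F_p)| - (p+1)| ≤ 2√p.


Affine points = {(0, 6), (0, 17), (2, 9), (2, 14), (4, 6), (4, 17), (5, 9), (5, 14), (6, 8), (6, 15), (8, 11), (8, 12), (9, 0), (10, 5), (10, 18), (11, 8), (11, 15), (12, 10), (12, 13), (13, 1), (13, 22), (14, 7), (14, 16), (16, 9), (16, 14), (17, 10), (17, 13), (19, 6), (19, 17)}; affine count = 29; |E(F_23)| = 30.

Discriminant check: Δ ∝ 4a³ + 27b² = 4·7³ + 27·13² = 4·343 + 27·169 ≡ 1 (mod 23). Nonzero ⇒ E is nonsingular.
For each x ∈ F_23, compute rhs = x³ + 7·x + 13 mod 23, then count y ∈ F_23 with y² ≡ rhs.
  x = 0: rhs = 13, matching y values: 6, 17 (2 points).
  x = 1: rhs = 21, matching y values: none (0 points).
  x = 2: rhs = 12, matching y values: 9, 14 (2 points).
  x = 3: rhs = 15, matching y values: none (0 points).
  x = 4: rhs = 13, matching y values: 6, 17 (2 points).
  x = 5: rhs = 12, matching y values: 9, 14 (2 points).
  x = 6: rhs = 18, matching y values: 8, 15 (2 points).
  x = 7: rhs = 14, matching y values: none (0 points).
  x = 8: rhs = 6, matching y values: 11, 12 (2 points).
  x = 9: rhs = 0, matching y values: 0 (1 points).
  x = 10: rhs = 2, matching y values: 5, 18 (2 points).
  x = 11: rhs = 18, matching y values: 8, 15 (2 points).
  x = 12: rhs = 8, matching y values: 10, 13 (2 points).
  x = 13: rhs = 1, matching y values: 1, 22 (2 points).
  x = 14: rhs = 3, matching y values: 7, 16 (2 points).
  x = 15: rhs = 20, matching y values: none (0 points).
  x = 16: rhs = 12, matching y values: 9, 14 (2 points).
  x = 17: rhs = 8, matching y values: 10, 13 (2 points).
  x = 18: rhs = 14, matching y values: none (0 points).
  x = 19: rhs = 13, matching y values: 6, 17 (2 points).
  x = 20: rhs = 11, matching y values: none (0 points).
  x = 21: rhs = 14, matching y values: none (0 points).
  x = 22: rhs = 5, matching y values: none (0 points).
Total affine count: 29.
Full point count |E(F_23)| = 29 + 1 = 30.
Hasse bound: |30 − (23+1)| = |6| = 6 ≤ 2√23 ≈ 9.5917 ✓.
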